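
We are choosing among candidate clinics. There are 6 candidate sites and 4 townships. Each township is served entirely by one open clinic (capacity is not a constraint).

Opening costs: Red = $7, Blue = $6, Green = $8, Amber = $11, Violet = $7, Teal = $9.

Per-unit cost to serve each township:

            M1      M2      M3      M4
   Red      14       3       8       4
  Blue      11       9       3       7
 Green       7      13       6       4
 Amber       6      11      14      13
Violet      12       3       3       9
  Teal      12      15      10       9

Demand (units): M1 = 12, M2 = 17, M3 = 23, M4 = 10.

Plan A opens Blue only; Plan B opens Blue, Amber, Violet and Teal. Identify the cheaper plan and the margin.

Plan B is cheaper by 135.

Plan A: {Blue}: M1→Blue 11·12=132, M2→Blue 9·17=153, M3→Blue 3·23=69, M4→Blue 7·10=70. Service 424; fixed 6; total 430.
Plan B: {Blue, Amber, Violet, Teal}: M1→Amber 6·12=72, M2→Violet 3·17=51, M3→Blue 3·23=69, M4→Blue 7·10=70. Service 262; fixed 33; total 295.
Difference: |430 − 295| = 135.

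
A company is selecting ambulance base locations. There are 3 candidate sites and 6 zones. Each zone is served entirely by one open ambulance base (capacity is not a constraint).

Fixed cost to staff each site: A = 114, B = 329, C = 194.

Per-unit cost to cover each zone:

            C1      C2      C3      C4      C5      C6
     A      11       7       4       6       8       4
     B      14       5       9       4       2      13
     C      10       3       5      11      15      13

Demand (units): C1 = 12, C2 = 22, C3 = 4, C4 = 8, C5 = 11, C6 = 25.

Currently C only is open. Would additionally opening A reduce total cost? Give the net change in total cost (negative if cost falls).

Current service cost with {C}: 784.
Adding A: each zone re-picks its cheapest; new service cost 438, saving 346.
Extra fixed cost: 114. Net change = 114 − 346 = -232.
(Totals: 978 → 746.)

Yes — net change −232 (cost falls by 232).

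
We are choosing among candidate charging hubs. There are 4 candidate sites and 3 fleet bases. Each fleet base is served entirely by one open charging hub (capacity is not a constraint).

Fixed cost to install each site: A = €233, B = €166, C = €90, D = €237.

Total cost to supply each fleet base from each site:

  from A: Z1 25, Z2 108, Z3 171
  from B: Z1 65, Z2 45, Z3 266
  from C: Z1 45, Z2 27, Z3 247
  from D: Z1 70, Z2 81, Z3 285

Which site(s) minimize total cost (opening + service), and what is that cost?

Open C only; minimum total cost 409.

For any fixed open set, each fleet base goes to its cheapest open site; total = fixed + service.
{C}: Z1→C 45, Z2→C 27, Z3→C 247. Service 319; fixed 90; total 409.
{A}: service 304 + fixed 233 = 537
{B}: Z1→B 65, Z2→B 45, Z3→B 266. Service 376; fixed 166; total 542.
{A, B, C, D}: Z1→A 25, Z2→C 27, Z3→A 171. Service 223; fixed 726; total 949.
No other subset beats 409.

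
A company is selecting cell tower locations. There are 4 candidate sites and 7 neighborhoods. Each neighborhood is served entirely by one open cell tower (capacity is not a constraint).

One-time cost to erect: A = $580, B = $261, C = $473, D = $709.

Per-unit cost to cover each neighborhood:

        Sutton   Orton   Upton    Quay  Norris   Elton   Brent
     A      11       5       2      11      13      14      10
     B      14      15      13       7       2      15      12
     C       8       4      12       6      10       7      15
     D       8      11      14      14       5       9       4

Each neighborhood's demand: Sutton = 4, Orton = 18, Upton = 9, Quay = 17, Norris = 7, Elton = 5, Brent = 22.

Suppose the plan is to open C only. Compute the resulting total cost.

Total cost: 1222

Each neighborhood is assigned to its cheapest site among the open ones.
{C}: Sutton→C 8·4=32, Orton→C 4·18=72, Upton→C 12·9=108, Quay→C 6·17=102, Norris→C 10·7=70, Elton→C 7·5=35, Brent→C 15·22=330. Service 749; fixed 473; total 1222.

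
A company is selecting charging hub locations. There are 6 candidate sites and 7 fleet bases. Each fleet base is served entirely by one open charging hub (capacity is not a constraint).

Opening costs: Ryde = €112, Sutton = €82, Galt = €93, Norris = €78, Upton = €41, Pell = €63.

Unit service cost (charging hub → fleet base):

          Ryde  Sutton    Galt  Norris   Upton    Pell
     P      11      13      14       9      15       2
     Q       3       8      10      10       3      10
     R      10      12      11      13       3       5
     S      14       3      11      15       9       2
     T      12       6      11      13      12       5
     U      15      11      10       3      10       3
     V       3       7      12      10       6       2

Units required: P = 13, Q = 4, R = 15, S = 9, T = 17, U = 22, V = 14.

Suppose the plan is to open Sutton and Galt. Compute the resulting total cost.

Total cost: 988

Each fleet base is assigned to its cheapest site among the open ones.
{Sutton, Galt}: P→Sutton 13·13=169, Q→Sutton 8·4=32, R→Galt 11·15=165, S→Sutton 3·9=27, T→Sutton 6·17=102, U→Galt 10·22=220, V→Sutton 7·14=98. Service 813; fixed 175; total 988.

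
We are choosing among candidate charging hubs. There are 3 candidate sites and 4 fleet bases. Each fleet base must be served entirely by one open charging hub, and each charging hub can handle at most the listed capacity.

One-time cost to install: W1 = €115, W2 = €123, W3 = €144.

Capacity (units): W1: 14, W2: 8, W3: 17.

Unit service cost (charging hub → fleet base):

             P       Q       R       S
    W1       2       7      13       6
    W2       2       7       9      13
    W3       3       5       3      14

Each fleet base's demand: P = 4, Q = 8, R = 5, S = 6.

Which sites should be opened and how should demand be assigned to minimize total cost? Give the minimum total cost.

Minimum total cost: 358

Open {W1, W3}: P→W1 2·4=8, Q→W3 5·8=40, R→W3 3·5=15, S→W1 6·6=36.
Loads: W1 carries 10/14, W3 carries 13/17. Service 99; fixed 259; total 358.
Next best feasible plan costs 362.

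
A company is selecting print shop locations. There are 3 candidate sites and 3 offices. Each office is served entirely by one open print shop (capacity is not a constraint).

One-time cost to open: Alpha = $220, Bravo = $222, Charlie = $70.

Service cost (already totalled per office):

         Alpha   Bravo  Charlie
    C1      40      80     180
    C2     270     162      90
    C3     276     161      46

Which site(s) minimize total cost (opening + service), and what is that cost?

For any fixed open set, each office goes to its cheapest open site; total = fixed + service.
{Charlie}: C1→Charlie 180, C2→Charlie 90, C3→Charlie 46. Service 316; fixed 70; total 386.
{Alpha, Charlie}: C1→Alpha 40, C2→Charlie 90, C3→Charlie 46. Service 176; fixed 290; total 466.
{Bravo, Charlie}: service 216 + fixed 292 = 508
{Alpha, Bravo, Charlie}: service 176 + fixed 512 = 688
No other subset beats 386.

Open Charlie only; minimum total cost 386.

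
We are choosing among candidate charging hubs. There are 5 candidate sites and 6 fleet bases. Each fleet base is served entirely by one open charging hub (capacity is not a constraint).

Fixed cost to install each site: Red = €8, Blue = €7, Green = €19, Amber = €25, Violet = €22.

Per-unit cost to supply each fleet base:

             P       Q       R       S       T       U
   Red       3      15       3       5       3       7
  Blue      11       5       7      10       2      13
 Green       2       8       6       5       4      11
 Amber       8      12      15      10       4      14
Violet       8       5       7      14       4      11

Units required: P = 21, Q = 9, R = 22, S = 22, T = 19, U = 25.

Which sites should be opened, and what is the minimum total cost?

For any fixed open set, each fleet base goes to its cheapest open site; total = fixed + service.
{Red, Blue, Green}: P→Green 2·21=42, Q→Blue 5·9=45, R→Red 3·22=66, S→Red 5·22=110, T→Blue 2·19=38, U→Red 7·25=175. Service 476; fixed 34; total 510.
{Red, Blue}: service 497 + fixed 15 = 512
{Red, Blue, Green, Violet}: service 476 + fixed 56 = 532
{Red, Blue, Green, Amber, Violet}: P→Green 2·21=42, Q→Blue 5·9=45, R→Red 3·22=66, S→Red 5·22=110, T→Blue 2·19=38, U→Red 7·25=175. Service 476; fixed 81; total 557.
No other subset beats 510.

Open Red, Blue and Green; minimum total cost 510.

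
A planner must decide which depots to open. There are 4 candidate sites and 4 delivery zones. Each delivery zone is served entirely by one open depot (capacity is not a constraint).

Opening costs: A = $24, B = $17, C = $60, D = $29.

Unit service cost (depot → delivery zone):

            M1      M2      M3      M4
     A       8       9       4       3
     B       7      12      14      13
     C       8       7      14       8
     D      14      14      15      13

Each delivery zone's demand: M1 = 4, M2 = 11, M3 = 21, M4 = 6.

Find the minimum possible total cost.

Minimum total cost: 257

For any fixed open set, each delivery zone goes to its cheapest open site; total = fixed + service.
{A}: M1→A 8·4=32, M2→A 9·11=99, M3→A 4·21=84, M4→A 3·6=18. Service 233; fixed 24; total 257.
{A, B}: service 229 + fixed 41 = 270
{A, D}: M1→A 8·4=32, M2→A 9·11=99, M3→A 4·21=84, M4→A 3·6=18. Service 233; fixed 53; total 286.
{A, B, C, D}: service 207 + fixed 130 = 337
No other subset beats 257.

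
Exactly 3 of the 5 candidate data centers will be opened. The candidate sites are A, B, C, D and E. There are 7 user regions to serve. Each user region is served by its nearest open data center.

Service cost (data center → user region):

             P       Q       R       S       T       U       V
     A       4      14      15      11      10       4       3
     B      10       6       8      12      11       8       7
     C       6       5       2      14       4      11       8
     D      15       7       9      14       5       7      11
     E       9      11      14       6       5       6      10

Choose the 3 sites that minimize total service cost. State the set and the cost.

With exactly 3 open, each user region uses its cheapest among the chosen.
{A, C, E}: P→A 4, Q→C 5, R→C 2, S→E 6, T→C 4, U→A 4, V→A 3. Service cost 28.
{A, B, C}: service cost 33
{A, C, D}: service cost 33
Among all 10 size-3 choices, {A, C, E} is lowest.

Choose A, C and E; total service cost 28.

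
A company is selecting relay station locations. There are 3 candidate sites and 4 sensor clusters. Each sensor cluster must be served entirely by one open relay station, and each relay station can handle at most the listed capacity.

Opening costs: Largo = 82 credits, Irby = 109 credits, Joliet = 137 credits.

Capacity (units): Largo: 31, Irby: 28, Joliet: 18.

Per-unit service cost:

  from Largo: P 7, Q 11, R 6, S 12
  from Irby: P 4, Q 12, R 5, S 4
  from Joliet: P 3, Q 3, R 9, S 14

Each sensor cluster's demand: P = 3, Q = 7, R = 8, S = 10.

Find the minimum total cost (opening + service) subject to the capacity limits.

Minimum total cost: 285

Open {Irby}: P→Irby 4·3=12, Q→Irby 12·7=84, R→Irby 5·8=40, S→Irby 4·10=40.
Loads: Irby carries 28/28. Service 176; fixed 109; total 285.
Next best feasible plan costs 348.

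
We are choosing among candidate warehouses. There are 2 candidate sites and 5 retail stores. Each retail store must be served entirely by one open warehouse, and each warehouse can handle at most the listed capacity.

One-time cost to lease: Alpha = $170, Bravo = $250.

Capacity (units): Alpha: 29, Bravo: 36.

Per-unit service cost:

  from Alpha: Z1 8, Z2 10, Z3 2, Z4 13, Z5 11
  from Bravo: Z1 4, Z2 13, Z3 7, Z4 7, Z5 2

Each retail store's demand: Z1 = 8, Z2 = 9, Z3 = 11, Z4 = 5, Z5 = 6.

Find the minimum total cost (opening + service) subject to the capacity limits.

Minimum total cost: 611

Open {Alpha, Bravo}: Z1→Bravo 4·8=32, Z2→Alpha 10·9=90, Z3→Alpha 2·11=22, Z4→Bravo 7·5=35, Z5→Bravo 2·6=12.
Loads: Alpha carries 20/29, Bravo carries 19/36. Service 191; fixed 420; total 611.
Next best feasible plan costs 638.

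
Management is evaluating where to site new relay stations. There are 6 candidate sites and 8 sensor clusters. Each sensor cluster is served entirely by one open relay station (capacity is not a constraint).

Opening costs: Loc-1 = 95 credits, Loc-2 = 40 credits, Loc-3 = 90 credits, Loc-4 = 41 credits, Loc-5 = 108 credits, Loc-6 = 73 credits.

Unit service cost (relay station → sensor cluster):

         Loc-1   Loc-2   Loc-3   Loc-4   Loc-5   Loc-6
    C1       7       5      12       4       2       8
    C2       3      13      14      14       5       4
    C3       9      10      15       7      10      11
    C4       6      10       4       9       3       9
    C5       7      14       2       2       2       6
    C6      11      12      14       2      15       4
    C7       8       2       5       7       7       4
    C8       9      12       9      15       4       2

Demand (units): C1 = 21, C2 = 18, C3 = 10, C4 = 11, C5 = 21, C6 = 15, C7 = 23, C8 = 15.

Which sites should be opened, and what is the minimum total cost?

Open Loc-2, Loc-4 and Loc-5; minimum total cost 602.

For any fixed open set, each sensor cluster goes to its cheapest open site; total = fixed + service.
{Loc-2, Loc-4, Loc-5}: C1→Loc-5 2·21=42, C2→Loc-5 5·18=90, C3→Loc-4 7·10=70, C4→Loc-5 3·11=33, C5→Loc-4 2·21=42, C6→Loc-4 2·15=30, C7→Loc-2 2·23=46, C8→Loc-5 4·15=60. Service 413; fixed 189; total 602.
{Loc-2, Loc-4, Loc-5, Loc-6}: C1→Loc-5 2·21=42, C2→Loc-6 4·18=72, C3→Loc-4 7·10=70, C4→Loc-5 3·11=33, C5→Loc-4 2·21=42, C6→Loc-4 2·15=30, C7→Loc-2 2·23=46, C8→Loc-6 2·15=30. Service 365; fixed 262; total 627.
{Loc-2, Loc-4, Loc-6}: C1→Loc-4 4·21=84, C2→Loc-6 4·18=72, C3→Loc-4 7·10=70, C4→Loc-4 9·11=99, C5→Loc-4 2·21=42, C6→Loc-4 2·15=30, C7→Loc-2 2·23=46, C8→Loc-6 2·15=30. Service 473; fixed 154; total 627.
{Loc-1, Loc-2, Loc-3, Loc-4, Loc-5, Loc-6}: service 347 + fixed 447 = 794
No other subset beats 602.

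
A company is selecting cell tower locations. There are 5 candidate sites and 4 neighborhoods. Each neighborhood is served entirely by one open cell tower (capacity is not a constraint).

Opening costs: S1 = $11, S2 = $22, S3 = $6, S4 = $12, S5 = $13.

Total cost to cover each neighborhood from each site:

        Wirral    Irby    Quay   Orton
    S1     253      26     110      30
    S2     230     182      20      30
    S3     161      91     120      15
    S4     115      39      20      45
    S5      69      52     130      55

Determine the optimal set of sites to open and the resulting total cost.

Open S1, S3, S4 and S5; minimum total cost 172.

For any fixed open set, each neighborhood goes to its cheapest open site; total = fixed + service.
{S1, S3, S4, S5}: Wirral→S5 69, Irby→S1 26, Quay→S4 20, Orton→S3 15. Service 130; fixed 42; total 172.
{S3, S4, S5}: Wirral→S5 69, Irby→S4 39, Quay→S4 20, Orton→S3 15. Service 143; fixed 31; total 174.
{S1, S4, S5}: Wirral→S5 69, Irby→S1 26, Quay→S4 20, Orton→S1 30. Service 145; fixed 36; total 181.
{S1, S2, S3, S4, S5}: service 130 + fixed 64 = 194
No other subset beats 172.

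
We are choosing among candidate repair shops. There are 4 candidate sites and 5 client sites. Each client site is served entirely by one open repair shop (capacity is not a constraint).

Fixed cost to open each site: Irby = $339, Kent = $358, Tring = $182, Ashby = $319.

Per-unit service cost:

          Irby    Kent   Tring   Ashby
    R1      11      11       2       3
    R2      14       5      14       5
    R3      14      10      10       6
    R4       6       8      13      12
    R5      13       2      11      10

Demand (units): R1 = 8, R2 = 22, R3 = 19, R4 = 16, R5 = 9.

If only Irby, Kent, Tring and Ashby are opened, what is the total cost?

Each client site is assigned to its cheapest site among the open ones.
{Irby, Kent, Tring, Ashby}: R1→Tring 2·8=16, R2→Kent 5·22=110, R3→Ashby 6·19=114, R4→Irby 6·16=96, R5→Kent 2·9=18. Service 354; fixed 1198; total 1552.

Total cost: 1552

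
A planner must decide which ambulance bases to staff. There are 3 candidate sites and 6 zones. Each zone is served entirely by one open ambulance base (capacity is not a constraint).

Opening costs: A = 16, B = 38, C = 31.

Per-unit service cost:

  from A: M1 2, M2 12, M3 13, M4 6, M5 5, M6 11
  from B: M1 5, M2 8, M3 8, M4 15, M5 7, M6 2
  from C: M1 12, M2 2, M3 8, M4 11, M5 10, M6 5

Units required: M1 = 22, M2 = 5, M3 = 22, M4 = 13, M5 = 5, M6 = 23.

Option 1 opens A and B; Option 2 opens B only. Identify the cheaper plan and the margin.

Option 1 is cheaper by 177.

Option 1: {A, B}: M1→A 2·22=44, M2→B 8·5=40, M3→B 8·22=176, M4→A 6·13=78, M5→A 5·5=25, M6→B 2·23=46. Service 409; fixed 54; total 463.
Option 2: {B}: M1→B 5·22=110, M2→B 8·5=40, M3→B 8·22=176, M4→B 15·13=195, M5→B 7·5=35, M6→B 2·23=46. Service 602; fixed 38; total 640.
Difference: |463 − 640| = 177.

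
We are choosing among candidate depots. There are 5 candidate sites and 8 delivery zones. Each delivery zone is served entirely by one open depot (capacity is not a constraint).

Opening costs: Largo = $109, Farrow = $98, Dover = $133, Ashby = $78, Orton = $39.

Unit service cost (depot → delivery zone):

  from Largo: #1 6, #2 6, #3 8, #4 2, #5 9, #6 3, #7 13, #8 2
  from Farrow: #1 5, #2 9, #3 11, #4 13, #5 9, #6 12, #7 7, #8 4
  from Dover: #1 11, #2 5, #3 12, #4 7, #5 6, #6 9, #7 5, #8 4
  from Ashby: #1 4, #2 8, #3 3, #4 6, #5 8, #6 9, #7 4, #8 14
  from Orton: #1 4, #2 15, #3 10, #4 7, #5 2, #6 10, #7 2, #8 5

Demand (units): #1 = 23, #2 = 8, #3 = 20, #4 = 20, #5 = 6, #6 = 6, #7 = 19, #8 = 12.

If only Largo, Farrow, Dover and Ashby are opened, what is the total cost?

Each delivery zone is assigned to its cheapest site among the open ones.
{Largo, Farrow, Dover, Ashby}: #1→Ashby 4·23=92, #2→Dover 5·8=40, #3→Ashby 3·20=60, #4→Largo 2·20=40, #5→Dover 6·6=36, #6→Largo 3·6=18, #7→Ashby 4·19=76, #8→Largo 2·12=24. Service 386; fixed 418; total 804.

Total cost: 804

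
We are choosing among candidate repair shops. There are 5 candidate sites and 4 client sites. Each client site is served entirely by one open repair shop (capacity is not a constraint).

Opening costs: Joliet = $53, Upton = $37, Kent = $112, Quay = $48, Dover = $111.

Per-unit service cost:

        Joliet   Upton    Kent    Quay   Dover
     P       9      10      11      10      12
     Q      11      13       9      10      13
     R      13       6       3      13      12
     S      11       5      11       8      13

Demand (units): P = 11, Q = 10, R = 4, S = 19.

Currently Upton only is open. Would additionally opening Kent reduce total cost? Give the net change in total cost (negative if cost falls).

Current service cost with {Upton}: 359.
Adding Kent: each client site re-picks its cheapest; new service cost 307, saving 52.
Extra fixed cost: 112. Net change = 112 − 52 = 60.
(Totals: 396 → 456.)

No — net change +60 (cost rises by 60).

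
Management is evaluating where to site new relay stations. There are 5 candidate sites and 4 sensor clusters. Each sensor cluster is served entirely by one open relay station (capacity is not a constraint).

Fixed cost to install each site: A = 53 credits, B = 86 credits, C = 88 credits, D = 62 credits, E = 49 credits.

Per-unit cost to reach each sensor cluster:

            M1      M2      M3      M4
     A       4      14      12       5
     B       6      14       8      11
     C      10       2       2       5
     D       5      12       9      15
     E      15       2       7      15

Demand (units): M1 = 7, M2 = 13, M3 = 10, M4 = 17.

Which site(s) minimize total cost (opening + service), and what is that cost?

Open C only; minimum total cost 289.

For any fixed open set, each sensor cluster goes to its cheapest open site; total = fixed + service.
{C}: M1→C 10·7=70, M2→C 2·13=26, M3→C 2·10=20, M4→C 5·17=85. Service 201; fixed 88; total 289.
{A, C}: service 159 + fixed 141 = 300
{A, E}: service 209 + fixed 102 = 311
{A, B, C, D, E}: service 159 + fixed 338 = 497
No other subset beats 289.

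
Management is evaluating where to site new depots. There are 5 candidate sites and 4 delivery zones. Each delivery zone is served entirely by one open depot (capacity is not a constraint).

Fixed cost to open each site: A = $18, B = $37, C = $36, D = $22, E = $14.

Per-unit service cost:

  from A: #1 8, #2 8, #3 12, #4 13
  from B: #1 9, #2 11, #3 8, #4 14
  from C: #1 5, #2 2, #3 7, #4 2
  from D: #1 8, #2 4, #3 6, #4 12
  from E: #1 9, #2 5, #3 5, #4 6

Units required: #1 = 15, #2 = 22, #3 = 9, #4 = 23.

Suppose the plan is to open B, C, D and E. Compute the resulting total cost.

Total cost: 319

Each delivery zone is assigned to its cheapest site among the open ones.
{B, C, D, E}: #1→C 5·15=75, #2→C 2·22=44, #3→E 5·9=45, #4→C 2·23=46. Service 210; fixed 109; total 319.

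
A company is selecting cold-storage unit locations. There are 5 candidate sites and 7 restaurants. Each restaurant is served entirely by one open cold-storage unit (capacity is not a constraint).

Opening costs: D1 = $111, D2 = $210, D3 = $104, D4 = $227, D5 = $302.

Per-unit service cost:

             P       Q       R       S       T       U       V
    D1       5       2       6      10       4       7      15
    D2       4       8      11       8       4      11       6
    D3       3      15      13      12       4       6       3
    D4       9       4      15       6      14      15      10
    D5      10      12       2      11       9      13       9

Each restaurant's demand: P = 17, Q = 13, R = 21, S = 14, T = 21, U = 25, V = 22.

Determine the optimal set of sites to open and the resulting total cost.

For any fixed open set, each restaurant goes to its cheapest open site; total = fixed + service.
{D1, D3}: P→D3 3·17=51, Q→D1 2·13=26, R→D1 6·21=126, S→D1 10·14=140, T→D1 4·21=84, U→D3 6·25=150, V→D3 3·22=66. Service 643; fixed 215; total 858.
{D1, D3, D4}: P→D3 3·17=51, Q→D1 2·13=26, R→D1 6·21=126, S→D4 6·14=84, T→D1 4·21=84, U→D3 6·25=150, V→D3 3·22=66. Service 587; fixed 442; total 1029.
{D1, D2, D3}: service 615 + fixed 425 = 1040
{D1, D2, D3, D4, D5}: P→D3 3·17=51, Q→D1 2·13=26, R→D5 2·21=42, S→D4 6·14=84, T→D1 4·21=84, U→D3 6·25=150, V→D3 3·22=66. Service 503; fixed 954; total 1457.
No other subset beats 858.

Open D1 and D3; minimum total cost 858.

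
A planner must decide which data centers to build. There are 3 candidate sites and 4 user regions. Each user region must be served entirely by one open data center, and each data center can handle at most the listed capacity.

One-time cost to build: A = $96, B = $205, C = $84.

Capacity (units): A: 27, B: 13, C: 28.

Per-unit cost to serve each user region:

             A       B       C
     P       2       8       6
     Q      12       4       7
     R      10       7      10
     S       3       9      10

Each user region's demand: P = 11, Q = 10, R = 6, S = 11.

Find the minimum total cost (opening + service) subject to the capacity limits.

Minimum total cost: 365

Open {A, C}: P→A 2·11=22, Q→C 7·10=70, R→C 10·6=60, S→A 3·11=33.
Loads: A carries 22/27, C carries 16/28. Service 185; fixed 180; total 365.
Next best feasible plan costs 409.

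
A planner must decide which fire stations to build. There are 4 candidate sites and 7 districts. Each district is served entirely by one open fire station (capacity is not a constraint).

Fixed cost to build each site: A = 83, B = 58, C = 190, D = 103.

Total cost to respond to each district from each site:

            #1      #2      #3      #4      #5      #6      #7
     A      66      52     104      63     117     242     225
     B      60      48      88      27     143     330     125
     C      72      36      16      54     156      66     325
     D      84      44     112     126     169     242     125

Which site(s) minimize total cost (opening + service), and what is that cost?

Open B and C; minimum total cost 721.

For any fixed open set, each district goes to its cheapest open site; total = fixed + service.
{B, C}: #1→B 60, #2→C 36, #3→C 16, #4→B 27, #5→B 143, #6→C 66, #7→B 125. Service 473; fixed 248; total 721.
{A, B, C}: service 447 + fixed 331 = 778
{C, D}: service 525 + fixed 293 = 818
{A, B, C, D}: service 447 + fixed 434 = 881
No other subset beats 721.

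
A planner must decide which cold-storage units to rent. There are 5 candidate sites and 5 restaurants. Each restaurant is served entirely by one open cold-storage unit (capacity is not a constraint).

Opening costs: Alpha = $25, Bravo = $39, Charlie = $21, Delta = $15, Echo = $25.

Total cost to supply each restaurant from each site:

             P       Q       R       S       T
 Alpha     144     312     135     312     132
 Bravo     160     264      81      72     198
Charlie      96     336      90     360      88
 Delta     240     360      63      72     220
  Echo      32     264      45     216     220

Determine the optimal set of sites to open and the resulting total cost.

Open Charlie, Delta and Echo; minimum total cost 562.

For any fixed open set, each restaurant goes to its cheapest open site; total = fixed + service.
{Charlie, Delta, Echo}: P→Echo 32, Q→Echo 264, R→Echo 45, S→Delta 72, T→Charlie 88. Service 501; fixed 61; total 562.
{Bravo, Charlie, Echo}: P→Echo 32, Q→Bravo 264, R→Echo 45, S→Bravo 72, T→Charlie 88. Service 501; fixed 85; total 586.
{Alpha, Charlie, Delta, Echo}: service 501 + fixed 86 = 587
{Alpha, Bravo, Charlie, Delta, Echo}: service 501 + fixed 125 = 626
No other subset beats 562.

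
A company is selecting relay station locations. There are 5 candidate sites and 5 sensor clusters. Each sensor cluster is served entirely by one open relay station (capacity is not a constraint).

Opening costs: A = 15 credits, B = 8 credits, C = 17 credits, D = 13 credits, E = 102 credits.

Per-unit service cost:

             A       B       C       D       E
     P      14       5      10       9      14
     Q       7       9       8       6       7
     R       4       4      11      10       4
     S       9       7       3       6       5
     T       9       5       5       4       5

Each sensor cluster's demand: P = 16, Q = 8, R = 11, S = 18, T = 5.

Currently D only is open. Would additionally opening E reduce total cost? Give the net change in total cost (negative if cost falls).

Current service cost with {D}: 430.
Adding E: each sensor cluster re-picks its cheapest; new service cost 346, saving 84.
Extra fixed cost: 102. Net change = 102 − 84 = 18.
(Totals: 443 → 461.)

No — net change +18 (cost rises by 18).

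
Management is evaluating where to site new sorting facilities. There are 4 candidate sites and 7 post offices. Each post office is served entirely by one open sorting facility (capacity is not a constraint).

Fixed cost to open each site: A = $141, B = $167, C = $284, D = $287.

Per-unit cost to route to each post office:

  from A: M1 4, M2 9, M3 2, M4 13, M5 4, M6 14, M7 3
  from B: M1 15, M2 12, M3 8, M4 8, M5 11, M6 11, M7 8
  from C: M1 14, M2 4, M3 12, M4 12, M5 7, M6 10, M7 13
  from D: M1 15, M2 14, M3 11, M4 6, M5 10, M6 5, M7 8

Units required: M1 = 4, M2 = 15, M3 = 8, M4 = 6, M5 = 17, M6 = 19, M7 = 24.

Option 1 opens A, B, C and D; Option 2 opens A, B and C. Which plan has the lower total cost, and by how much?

Option 2 is cheaper by 180.

Option 1: {A, B, C, D}: M1→A 4·4=16, M2→C 4·15=60, M3→A 2·8=16, M4→D 6·6=36, M5→A 4·17=68, M6→D 5·19=95, M7→A 3·24=72. Service 363; fixed 879; total 1242.
Option 2: {A, B, C}: M1→A 4·4=16, M2→C 4·15=60, M3→A 2·8=16, M4→B 8·6=48, M5→A 4·17=68, M6→C 10·19=190, M7→A 3·24=72. Service 470; fixed 592; total 1062.
Difference: |1242 − 1062| = 180.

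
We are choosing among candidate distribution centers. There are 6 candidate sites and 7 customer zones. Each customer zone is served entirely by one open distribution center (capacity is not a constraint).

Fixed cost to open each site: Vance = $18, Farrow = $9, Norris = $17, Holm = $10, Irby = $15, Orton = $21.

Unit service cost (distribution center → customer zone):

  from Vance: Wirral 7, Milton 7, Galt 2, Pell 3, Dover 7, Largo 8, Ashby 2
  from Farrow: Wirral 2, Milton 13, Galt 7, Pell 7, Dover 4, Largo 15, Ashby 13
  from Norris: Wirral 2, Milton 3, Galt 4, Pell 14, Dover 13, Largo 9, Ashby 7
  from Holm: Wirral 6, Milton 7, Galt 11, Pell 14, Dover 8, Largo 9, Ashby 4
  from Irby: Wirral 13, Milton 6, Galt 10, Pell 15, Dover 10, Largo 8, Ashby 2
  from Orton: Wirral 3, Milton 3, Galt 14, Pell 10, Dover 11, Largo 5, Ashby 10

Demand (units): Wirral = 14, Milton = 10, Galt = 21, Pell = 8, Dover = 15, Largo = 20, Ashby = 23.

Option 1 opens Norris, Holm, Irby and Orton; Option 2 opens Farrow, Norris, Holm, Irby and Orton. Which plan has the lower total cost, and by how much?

Option 2 is cheaper by 75.

Option 1: {Norris, Holm, Irby, Orton}: Wirral→Norris 2·14=28, Milton→Norris 3·10=30, Galt→Norris 4·21=84, Pell→Orton 10·8=80, Dover→Holm 8·15=120, Largo→Orton 5·20=100, Ashby→Irby 2·23=46. Service 488; fixed 63; total 551.
Option 2: {Farrow, Norris, Holm, Irby, Orton}: Wirral→Farrow 2·14=28, Milton→Norris 3·10=30, Galt→Norris 4·21=84, Pell→Farrow 7·8=56, Dover→Farrow 4·15=60, Largo→Orton 5·20=100, Ashby→Irby 2·23=46. Service 404; fixed 72; total 476.
Difference: |551 − 476| = 75.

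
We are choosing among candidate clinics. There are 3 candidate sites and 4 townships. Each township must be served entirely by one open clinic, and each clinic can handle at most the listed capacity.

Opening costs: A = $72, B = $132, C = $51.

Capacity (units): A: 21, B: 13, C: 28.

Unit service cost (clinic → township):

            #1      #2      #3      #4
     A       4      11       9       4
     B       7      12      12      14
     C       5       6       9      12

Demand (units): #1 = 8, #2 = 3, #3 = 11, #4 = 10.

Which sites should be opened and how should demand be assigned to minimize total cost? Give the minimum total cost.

Open {A, C}: #1→A 4·8=32, #2→C 6·3=18, #3→C 9·11=99, #4→A 4·10=40.
Loads: A carries 18/21, C carries 14/28. Service 189; fixed 123; total 312.
Next best feasible plan costs 320.

Minimum total cost: 312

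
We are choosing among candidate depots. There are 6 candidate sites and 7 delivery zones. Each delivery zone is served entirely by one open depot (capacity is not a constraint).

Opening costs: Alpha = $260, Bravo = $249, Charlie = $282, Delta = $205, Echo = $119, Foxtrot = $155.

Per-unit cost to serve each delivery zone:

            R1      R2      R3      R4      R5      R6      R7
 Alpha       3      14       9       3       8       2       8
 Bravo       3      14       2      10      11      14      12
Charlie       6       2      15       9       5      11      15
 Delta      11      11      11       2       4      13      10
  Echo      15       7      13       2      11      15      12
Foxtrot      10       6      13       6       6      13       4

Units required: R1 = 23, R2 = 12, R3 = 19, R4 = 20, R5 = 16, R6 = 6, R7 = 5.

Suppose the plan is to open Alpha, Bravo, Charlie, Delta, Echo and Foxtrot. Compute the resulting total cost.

Each delivery zone is assigned to its cheapest site among the open ones.
{Alpha, Bravo, Charlie, Delta, Echo, Foxtrot}: R1→Alpha 3·23=69, R2→Charlie 2·12=24, R3→Bravo 2·19=38, R4→Delta 2·20=40, R5→Delta 4·16=64, R6→Alpha 2·6=12, R7→Foxtrot 4·5=20. Service 267; fixed 1270; total 1537.

Total cost: 1537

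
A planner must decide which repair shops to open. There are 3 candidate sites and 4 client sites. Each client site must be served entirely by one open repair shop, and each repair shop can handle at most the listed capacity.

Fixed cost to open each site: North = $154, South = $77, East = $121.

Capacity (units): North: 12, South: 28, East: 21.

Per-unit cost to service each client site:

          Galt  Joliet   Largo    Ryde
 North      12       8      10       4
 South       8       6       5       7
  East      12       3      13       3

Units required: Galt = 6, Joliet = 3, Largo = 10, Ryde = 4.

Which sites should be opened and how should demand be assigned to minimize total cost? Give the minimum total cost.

Open {South}: Galt→South 8·6=48, Joliet→South 6·3=18, Largo→South 5·10=50, Ryde→South 7·4=28.
Loads: South carries 23/28. Service 144; fixed 77; total 221.
Next best feasible plan costs 317.

Minimum total cost: 221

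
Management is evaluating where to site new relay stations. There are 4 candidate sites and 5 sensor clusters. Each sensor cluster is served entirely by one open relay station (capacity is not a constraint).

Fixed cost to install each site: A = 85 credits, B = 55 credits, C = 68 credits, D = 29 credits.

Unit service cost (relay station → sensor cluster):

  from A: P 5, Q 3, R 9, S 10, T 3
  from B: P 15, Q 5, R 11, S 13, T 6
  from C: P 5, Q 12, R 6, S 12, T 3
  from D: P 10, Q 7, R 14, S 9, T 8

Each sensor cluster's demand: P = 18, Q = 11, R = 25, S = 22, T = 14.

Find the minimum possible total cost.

Minimum total cost: 654

For any fixed open set, each sensor cluster goes to its cheapest open site; total = fixed + service.
{C, D}: P→C 5·18=90, Q→D 7·11=77, R→C 6·25=150, S→D 9·22=198, T→C 3·14=42. Service 557; fixed 97; total 654.
{B, C, D}: service 535 + fixed 152 = 687
{A, C}: service 535 + fixed 153 = 688
{A, B, C, D}: service 513 + fixed 237 = 750
No other subset beats 654.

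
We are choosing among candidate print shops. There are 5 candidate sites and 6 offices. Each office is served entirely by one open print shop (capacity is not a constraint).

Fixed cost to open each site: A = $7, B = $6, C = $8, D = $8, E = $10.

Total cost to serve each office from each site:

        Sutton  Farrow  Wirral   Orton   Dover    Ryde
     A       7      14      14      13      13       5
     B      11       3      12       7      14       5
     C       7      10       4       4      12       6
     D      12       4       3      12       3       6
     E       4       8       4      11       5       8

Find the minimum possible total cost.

Minimum total cost: 43

For any fixed open set, each office goes to its cheapest open site; total = fixed + service.
{C, D}: Sutton→C 7, Farrow→D 4, Wirral→D 3, Orton→C 4, Dover→D 3, Ryde→C 6. Service 27; fixed 16; total 43.
{B, E}: service 28 + fixed 16 = 44
{B, D}: service 32 + fixed 14 = 46
{A, B, C, D, E}: service 22 + fixed 39 = 61
No other subset beats 43.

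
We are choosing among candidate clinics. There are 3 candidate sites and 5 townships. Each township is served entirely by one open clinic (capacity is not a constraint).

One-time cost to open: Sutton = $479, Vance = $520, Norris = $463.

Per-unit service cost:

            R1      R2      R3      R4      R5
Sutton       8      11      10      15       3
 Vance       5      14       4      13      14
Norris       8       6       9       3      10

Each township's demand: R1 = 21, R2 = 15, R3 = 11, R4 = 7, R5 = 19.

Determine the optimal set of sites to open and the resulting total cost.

For any fixed open set, each township goes to its cheapest open site; total = fixed + service.
{Norris}: R1→Norris 8·21=168, R2→Norris 6·15=90, R3→Norris 9·11=99, R4→Norris 3·7=21, R5→Norris 10·19=190. Service 568; fixed 463; total 1031.
{Sutton}: R1→Sutton 8·21=168, R2→Sutton 11·15=165, R3→Sutton 10·11=110, R4→Sutton 15·7=105, R5→Sutton 3·19=57. Service 605; fixed 479; total 1084.
{Vance}: service 716 + fixed 520 = 1236
{Sutton, Vance, Norris}: service 317 + fixed 1462 = 1779
(All 7 nonempty subsets were checked; Norris only is lowest.)

Open Norris only; minimum total cost 1031.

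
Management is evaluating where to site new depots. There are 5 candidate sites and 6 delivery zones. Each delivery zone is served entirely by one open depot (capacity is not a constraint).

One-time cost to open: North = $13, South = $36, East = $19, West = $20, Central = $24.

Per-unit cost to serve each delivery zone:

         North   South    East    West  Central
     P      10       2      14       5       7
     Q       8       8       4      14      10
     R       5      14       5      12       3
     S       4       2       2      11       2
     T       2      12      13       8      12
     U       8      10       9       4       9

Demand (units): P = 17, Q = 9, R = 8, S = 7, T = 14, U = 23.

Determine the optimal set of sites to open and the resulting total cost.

Open North, South, East and West; minimum total cost 332.

For any fixed open set, each delivery zone goes to its cheapest open site; total = fixed + service.
{North, South, East, West}: P→South 2·17=34, Q→East 4·9=36, R→North 5·8=40, S→South 2·7=14, T→North 2·14=28, U→West 4·23=92. Service 244; fixed 88; total 332.
{North, South, East, West, Central}: P→South 2·17=34, Q→East 4·9=36, R→Central 3·8=24, S→South 2·7=14, T→North 2·14=28, U→West 4·23=92. Service 228; fixed 112; total 340.
{North, East, West}: service 295 + fixed 52 = 347
{North}: P→North 10·17=170, Q→North 8·9=72, R→North 5·8=40, S→North 4·7=28, T→North 2·14=28, U→North 8·23=184. Service 522; fixed 13; total 535.
No other subset beats 332.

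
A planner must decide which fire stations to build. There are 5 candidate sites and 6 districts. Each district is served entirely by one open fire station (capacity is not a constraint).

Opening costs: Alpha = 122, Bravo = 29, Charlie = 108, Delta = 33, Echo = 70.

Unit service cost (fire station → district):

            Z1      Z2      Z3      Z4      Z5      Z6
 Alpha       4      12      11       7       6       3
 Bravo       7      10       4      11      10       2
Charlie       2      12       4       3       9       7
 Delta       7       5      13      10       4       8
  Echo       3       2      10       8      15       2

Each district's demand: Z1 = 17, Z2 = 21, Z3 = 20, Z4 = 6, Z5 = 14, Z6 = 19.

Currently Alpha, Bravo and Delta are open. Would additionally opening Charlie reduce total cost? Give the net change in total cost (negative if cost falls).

Current service cost with {Alpha, Bravo, Delta}: 389.
Adding Charlie: each district re-picks its cheapest; new service cost 331, saving 58.
Extra fixed cost: 108. Net change = 108 − 58 = 50.
(Totals: 573 → 623.)

No — net change +50 (cost rises by 50).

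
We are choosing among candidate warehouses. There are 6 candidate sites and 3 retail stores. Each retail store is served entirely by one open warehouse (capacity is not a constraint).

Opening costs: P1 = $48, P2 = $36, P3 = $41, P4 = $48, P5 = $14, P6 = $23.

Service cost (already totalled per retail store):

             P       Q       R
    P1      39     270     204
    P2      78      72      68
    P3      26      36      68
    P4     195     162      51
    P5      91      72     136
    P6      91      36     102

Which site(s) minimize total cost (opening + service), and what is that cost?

For any fixed open set, each retail store goes to its cheapest open site; total = fixed + service.
{P3}: P→P3 26, Q→P3 36, R→P3 68. Service 130; fixed 41; total 171.
{P3, P5}: P→P3 26, Q→P3 36, R→P3 68. Service 130; fixed 55; total 185.
{P3, P6}: service 130 + fixed 64 = 194
{P1, P2, P3, P4, P5, P6}: service 113 + fixed 210 = 323
No other subset beats 171.

Open P3 only; minimum total cost 171.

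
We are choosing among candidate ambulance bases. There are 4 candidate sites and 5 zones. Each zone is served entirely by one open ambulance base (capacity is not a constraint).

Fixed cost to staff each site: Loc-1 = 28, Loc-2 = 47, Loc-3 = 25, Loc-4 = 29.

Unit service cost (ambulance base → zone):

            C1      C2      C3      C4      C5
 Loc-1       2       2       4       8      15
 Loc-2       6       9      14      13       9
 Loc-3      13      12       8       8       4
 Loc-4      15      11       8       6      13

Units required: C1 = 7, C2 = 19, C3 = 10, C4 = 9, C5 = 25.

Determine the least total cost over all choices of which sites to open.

For any fixed open set, each zone goes to its cheapest open site; total = fixed + service.
{Loc-1, Loc-3}: C1→Loc-1 2·7=14, C2→Loc-1 2·19=38, C3→Loc-1 4·10=40, C4→Loc-1 8·9=72, C5→Loc-3 4·25=100. Service 264; fixed 53; total 317.
{Loc-1, Loc-3, Loc-4}: C1→Loc-1 2·7=14, C2→Loc-1 2·19=38, C3→Loc-1 4·10=40, C4→Loc-4 6·9=54, C5→Loc-3 4·25=100. Service 246; fixed 82; total 328.
{Loc-1, Loc-2, Loc-3}: service 264 + fixed 100 = 364
{Loc-1, Loc-2, Loc-3, Loc-4}: service 246 + fixed 129 = 375
No other subset beats 317.

Minimum total cost: 317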